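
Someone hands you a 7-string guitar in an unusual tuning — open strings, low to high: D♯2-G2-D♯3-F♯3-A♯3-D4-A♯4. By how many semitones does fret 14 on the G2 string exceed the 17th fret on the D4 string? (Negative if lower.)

-22 semitones

G2 at fret 14 → A3 (MIDI 57); D4 at fret 17 → G5 (MIDI 79).
57 − 79 = -22, so the two pitches are 22 semitones apart.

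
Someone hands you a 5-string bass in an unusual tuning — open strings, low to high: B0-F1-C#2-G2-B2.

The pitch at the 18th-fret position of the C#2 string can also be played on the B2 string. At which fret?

Fret 18 on C#2 is MIDI 37 + 18 = 55 (G3). On the B2 string (open MIDI 47), that pitch is 55 − 47 = fret 8.

8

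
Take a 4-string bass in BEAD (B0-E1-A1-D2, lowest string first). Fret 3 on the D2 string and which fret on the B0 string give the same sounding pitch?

18

Fret 3 on D2 is MIDI 38 + 3 = 41 (F2). On the B0 string (open MIDI 23), that pitch is 41 − 23 = fret 18.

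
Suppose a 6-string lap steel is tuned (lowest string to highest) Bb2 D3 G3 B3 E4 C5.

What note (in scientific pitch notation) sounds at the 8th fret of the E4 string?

C5

E4 is MIDI 64. Adding 8 gives 72, which is C5.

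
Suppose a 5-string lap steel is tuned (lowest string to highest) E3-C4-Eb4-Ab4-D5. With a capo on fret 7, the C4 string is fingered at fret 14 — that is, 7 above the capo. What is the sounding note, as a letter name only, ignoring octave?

D

The capo raises the open C4 by 7 semitones to G4; fretting 7 more gives C4 + 7 + 7 = C4 + 14 semitones, landing on D.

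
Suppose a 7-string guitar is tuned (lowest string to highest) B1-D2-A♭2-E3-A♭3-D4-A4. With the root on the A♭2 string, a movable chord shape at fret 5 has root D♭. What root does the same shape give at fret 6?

D

Moving from fret 5 to fret 6 shifts the root by 1 semitone.
D♭ up 1 semitone is D.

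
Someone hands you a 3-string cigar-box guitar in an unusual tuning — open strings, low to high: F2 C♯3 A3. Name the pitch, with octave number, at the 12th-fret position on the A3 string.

A4

A3 is MIDI 57. Adding 12 gives 69, which is A4.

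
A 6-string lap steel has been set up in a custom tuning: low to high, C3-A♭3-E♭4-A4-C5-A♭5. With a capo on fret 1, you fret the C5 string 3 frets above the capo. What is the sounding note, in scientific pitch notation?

The capo raises the open C5 by 1 semitone to D♭5; fretting 3 more gives C5 + 1 + 3 = C5 + 4 semitones = E5.

E5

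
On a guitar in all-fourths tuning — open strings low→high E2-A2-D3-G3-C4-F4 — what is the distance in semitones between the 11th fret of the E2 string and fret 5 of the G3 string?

E2 at fret 11 → D#3 (MIDI 51); G3 at fret 5 → C4 (MIDI 60).
51 − 60 = -9, so the two pitches are 9 semitones apart, with C4 the higher.

9 semitones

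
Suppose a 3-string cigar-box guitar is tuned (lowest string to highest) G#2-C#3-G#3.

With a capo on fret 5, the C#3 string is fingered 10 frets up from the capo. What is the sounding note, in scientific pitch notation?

E4

The capo raises the open C#3 by 5 semitones to F#3; fretting 10 more gives C#3 + 5 + 10 = C#3 + 15 semitones = E4.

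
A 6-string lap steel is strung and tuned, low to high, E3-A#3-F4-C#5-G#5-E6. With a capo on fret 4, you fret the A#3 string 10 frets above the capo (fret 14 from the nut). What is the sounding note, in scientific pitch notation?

C5

The capo raises the open A#3 by 4 semitones to D4; fretting 10 more gives A#3 + 4 + 10 = A#3 + 14 semitones = C5.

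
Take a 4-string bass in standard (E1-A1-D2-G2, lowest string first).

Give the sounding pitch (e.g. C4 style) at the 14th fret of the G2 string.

A3

G2 is MIDI 43. Adding 14 gives 57, which is A3.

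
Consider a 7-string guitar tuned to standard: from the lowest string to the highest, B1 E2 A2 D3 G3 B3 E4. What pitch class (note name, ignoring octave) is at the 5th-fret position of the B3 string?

E

The open B3 string plus 5 semitones: B–C–C#–D–D#–E.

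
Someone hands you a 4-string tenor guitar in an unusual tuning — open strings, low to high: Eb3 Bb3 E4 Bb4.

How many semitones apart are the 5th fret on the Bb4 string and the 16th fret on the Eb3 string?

8 semitones

Bb4 at fret 5 → Eb5 (MIDI 75); Eb3 at fret 16 → G4 (MIDI 67).
75 − 67 = 8, so the two pitches are 8 semitones apart, with Eb5 the higher.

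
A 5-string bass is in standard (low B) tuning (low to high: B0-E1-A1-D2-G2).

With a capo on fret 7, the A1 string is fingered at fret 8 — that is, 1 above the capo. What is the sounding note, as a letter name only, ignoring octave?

The capo raises the open A1 by 7 semitones to E2; fretting 1 more gives A1 + 7 + 1 = A1 + 8 semitones, landing on F.

F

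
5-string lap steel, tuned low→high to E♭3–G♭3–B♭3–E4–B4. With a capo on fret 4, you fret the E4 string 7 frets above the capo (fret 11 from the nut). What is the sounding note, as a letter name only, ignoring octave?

The capo raises the open E4 by 4 semitones to A♭4; fretting 7 more gives E4 + 4 + 7 = E4 + 11 semitones, landing on E♭.

E♭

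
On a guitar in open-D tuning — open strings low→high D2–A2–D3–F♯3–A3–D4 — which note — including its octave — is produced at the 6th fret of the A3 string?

D♯4

Each fret is one semitone, so A3 + 6 = D♯4.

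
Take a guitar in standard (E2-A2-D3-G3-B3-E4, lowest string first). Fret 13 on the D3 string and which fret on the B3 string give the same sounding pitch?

Fret 13 on D3 is MIDI 50 + 13 = 63 (D♯4). On the B3 string (open MIDI 59), that pitch is 63 − 59 = fret 4.

4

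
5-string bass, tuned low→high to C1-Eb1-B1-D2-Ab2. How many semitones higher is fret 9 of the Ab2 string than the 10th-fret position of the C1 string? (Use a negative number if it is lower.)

19 semitones

Ab2 at fret 9 → F3 (MIDI 53); C1 at fret 10 → Bb1 (MIDI 34).
53 − 34 = 19, so the two pitches are 19 semitones apart.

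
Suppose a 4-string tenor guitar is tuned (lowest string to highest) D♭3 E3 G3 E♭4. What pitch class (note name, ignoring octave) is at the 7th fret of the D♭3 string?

A♭

D♭3 is MIDI 49. Adding 7 gives 56; 56 mod 12 = 8, i.e. A♭.
(Equivalently spelled G♯.)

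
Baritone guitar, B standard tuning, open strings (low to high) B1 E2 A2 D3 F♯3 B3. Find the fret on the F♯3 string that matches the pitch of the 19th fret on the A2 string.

Fret 19 on A2 is MIDI 45 + 19 = 64 (E4). On the F♯3 string (open MIDI 54), that pitch is 64 − 54 = fret 10.

10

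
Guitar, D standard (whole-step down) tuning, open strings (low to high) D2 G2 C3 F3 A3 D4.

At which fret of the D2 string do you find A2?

A2 is 7 semitones above the open D2 (D–D#–E–F–F#–G–G#–A), so it sits at fret 7.

7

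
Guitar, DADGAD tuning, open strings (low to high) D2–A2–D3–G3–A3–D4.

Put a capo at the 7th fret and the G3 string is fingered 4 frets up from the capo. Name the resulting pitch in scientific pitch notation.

The capo raises the open G3 by 7 semitones to D4; fretting 4 more gives G3 + 7 + 4 = G3 + 11 semitones = F#4.

F#4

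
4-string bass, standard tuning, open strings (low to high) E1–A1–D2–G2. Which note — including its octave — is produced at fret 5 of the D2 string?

G2

Each fret is one semitone, so D2 + 5 = G2.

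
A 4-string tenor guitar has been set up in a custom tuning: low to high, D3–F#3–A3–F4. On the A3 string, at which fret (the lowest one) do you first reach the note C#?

From A3, count semitones up the chromatic scale until reaching C#: A–A#–B–C–C# — 4 steps.

4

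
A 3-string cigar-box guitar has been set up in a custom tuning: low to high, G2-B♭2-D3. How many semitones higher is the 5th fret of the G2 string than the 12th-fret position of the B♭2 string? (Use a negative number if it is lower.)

-10 semitones

G2 at fret 5 → C3 (MIDI 48); B♭2 at fret 12 → B♭3 (MIDI 58).
48 − 58 = -10, so the two pitches are 10 semitones apart.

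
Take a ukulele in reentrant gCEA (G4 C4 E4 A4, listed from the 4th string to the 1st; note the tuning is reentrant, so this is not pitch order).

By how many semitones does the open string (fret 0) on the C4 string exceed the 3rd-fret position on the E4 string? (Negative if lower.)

-7 semitones

C4 at fret 0 → C4 (MIDI 60); E4 at fret 3 → G4 (MIDI 67).
60 − 67 = -7, so the two pitches are 7 semitones apart.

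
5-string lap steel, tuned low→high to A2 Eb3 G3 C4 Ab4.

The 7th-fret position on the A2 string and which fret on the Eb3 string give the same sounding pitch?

A2 at fret 7 is A2 + 7 semitones = E3.
The open Eb3 string is 6 semitones above the open A2, so the same pitch on the Eb3 string lies at fret 7 − 6 = 1.

1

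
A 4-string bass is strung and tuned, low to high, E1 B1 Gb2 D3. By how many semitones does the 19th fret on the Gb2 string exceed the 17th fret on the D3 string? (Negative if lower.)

-6 semitones

Gb2 at fret 19 → Db4 (MIDI 61); D3 at fret 17 → G4 (MIDI 67).
61 − 67 = -6, so the two pitches are 6 semitones apart.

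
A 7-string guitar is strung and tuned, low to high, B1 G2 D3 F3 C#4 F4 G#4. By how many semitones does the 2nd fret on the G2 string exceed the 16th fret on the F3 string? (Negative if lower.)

G2 at fret 2 → A2 (MIDI 45); F3 at fret 16 → A4 (MIDI 69).
45 − 69 = -24, so the two pitches are 24 semitones apart.

-24 semitones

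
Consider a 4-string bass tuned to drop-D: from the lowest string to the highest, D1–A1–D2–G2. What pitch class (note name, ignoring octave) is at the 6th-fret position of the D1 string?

G#

The open D1 string plus 6 semitones: D–D#–E–F–F#–G–G#.
(Equivalently spelled Ab.)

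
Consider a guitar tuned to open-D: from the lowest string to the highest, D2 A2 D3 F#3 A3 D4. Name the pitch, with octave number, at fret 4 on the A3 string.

The open A3 string plus 4 semitones: A–A#–B–C–C#.
The walk passes from B into C once, so the octave number goes from 3 to 4.
(Equivalently spelled Db4.)

C#4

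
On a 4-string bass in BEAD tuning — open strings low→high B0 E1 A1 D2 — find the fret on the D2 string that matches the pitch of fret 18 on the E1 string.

Fret 18 on E1 is MIDI 28 + 18 = 46 (A#2). On the D2 string (open MIDI 38), that pitch is 46 − 38 = fret 8.

8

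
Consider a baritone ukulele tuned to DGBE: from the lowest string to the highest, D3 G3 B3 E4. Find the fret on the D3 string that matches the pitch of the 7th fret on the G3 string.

Fret 7 on G3 is MIDI 55 + 7 = 62 (D4). On the D3 string (open MIDI 50), that pitch is 62 − 50 = fret 12.

12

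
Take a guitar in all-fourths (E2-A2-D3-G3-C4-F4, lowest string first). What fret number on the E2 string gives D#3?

11

D#3 is 11 semitones above the open E2 (E–F–F#–G–…–C#–D–D#), so it sits at fret 11.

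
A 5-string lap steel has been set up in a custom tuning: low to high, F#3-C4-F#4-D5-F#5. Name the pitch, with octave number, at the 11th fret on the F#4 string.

F5

F#4 is MIDI 66. Adding 11 gives 77, which is F5.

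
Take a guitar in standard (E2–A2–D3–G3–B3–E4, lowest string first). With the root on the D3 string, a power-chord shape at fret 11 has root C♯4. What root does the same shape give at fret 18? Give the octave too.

G♯4

Moving from fret 11 to fret 18 shifts the root by 7 semitones.
C♯4 up 7 semitones is G♯4.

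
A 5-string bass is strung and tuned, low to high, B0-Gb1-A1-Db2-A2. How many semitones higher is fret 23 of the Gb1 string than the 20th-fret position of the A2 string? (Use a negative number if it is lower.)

Gb1 at fret 23 → F3 (MIDI 53); A2 at fret 20 → F4 (MIDI 65).
53 − 65 = -12, so the two pitches are 12 semitones apart.

-12 semitones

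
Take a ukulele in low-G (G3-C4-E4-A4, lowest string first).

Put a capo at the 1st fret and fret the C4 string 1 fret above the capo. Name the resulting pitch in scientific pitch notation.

D4

The capo raises the open C4 by 1 semitone to C#4; fretting 1 more gives C4 + 1 + 1 = C4 + 2 semitones = D4.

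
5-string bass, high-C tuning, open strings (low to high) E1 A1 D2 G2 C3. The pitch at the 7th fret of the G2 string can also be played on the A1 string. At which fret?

17

G2 at fret 7 is G2 + 7 semitones = D3.
The open A1 string is 10 semitones below the open G2, so the same pitch on the A1 string lies at fret 7 + 10 = 17.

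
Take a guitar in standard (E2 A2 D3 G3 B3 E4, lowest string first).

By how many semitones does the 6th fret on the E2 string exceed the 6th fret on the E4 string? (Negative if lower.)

-24 semitones

E2 at fret 6 → A#2 (MIDI 46); E4 at fret 6 → A#4 (MIDI 70).
46 − 70 = -24, so the two pitches are 24 semitones apart.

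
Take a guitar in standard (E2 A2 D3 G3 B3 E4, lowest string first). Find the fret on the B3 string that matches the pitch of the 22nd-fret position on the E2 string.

3

E2 at fret 22 is E2 + 22 semitones = D4.
The open B3 string is 19 semitones above the open E2, so the same pitch on the B3 string lies at fret 22 − 19 = 3.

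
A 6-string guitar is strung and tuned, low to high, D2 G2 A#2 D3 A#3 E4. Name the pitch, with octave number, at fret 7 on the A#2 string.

F3

Each fret is one semitone, so A#2 + 7 = F3.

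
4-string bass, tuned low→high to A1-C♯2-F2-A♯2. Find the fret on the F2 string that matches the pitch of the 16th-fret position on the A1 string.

A1 at fret 16 is A1 + 16 semitones = C♯3.
The open F2 string is 8 semitones above the open A1, so the same pitch on the F2 string lies at fret 16 − 8 = 8.

8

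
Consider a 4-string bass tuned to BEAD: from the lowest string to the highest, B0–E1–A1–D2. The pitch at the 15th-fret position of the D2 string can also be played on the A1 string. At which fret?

D2 at fret 15 is D2 + 15 semitones = F3.
The open A1 string is 5 semitones below the open D2, so the same pitch on the A1 string lies at fret 15 + 5 = 20.

20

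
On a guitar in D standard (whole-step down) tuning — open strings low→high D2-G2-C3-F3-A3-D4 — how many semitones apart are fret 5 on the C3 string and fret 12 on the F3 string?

12 semitones

C3 at fret 5 → F3 (MIDI 53); F3 at fret 12 → F4 (MIDI 65).
53 − 65 = -12, so the two pitches are 12 semitones apart, with F4 the higher.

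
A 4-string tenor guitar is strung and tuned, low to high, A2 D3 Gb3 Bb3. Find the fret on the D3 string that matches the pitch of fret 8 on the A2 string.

3

A2 at fret 8 is A2 + 8 semitones = F3.
The open D3 string is 5 semitones above the open A2, so the same pitch on the D3 string lies at fret 8 − 5 = 3.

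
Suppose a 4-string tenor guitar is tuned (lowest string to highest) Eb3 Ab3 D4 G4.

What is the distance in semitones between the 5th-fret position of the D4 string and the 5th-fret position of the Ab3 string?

6 semitones

D4 at fret 5 → G4 (MIDI 67); Ab3 at fret 5 → Db4 (MIDI 61).
67 − 61 = 6, so the two pitches are 6 semitones apart, with G4 the higher.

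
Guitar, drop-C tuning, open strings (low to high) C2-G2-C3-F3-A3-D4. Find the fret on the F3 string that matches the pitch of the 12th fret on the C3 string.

7

C3 at fret 12 is C3 + 12 semitones = C4.
The open F3 string is 5 semitones above the open C3, so the same pitch on the F3 string lies at fret 12 − 5 = 7.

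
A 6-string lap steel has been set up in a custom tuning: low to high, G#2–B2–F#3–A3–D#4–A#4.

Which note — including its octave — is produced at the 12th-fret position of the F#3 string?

F#4

The open F#3 string plus 12 semitones: F#–G–G#–A–…–E–F–F#.
The walk passes from B into C once, so the octave number goes from 3 to 4.
(Equivalently spelled Gb4.)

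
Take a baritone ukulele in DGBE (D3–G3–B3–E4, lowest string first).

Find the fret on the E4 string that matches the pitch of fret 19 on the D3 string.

5

Fret 19 on D3 is MIDI 50 + 19 = 69 (A4). On the E4 string (open MIDI 64), that pitch is 69 − 64 = fret 5.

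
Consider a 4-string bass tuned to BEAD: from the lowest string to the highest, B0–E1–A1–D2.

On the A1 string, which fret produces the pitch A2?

A2 is 12 semitones above the open A1 (A–A#–B–C–…–G–G#–A), so it sits at fret 12.

12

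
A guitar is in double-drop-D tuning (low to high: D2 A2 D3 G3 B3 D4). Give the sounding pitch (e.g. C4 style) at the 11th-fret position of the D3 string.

C♯4

Each fret is one semitone, so D3 + 11 = C♯4.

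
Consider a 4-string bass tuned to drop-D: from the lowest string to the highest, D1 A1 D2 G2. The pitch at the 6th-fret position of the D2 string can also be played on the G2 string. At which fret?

Fret 6 on D2 is MIDI 38 + 6 = 44 (G#2). On the G2 string (open MIDI 43), that pitch is 44 − 43 = fret 1.

1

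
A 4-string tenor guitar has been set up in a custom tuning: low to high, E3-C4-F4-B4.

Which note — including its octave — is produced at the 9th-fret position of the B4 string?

B4 is MIDI 71. Adding 9 gives 80, which is G♯5.
(Equivalently spelled A♭5.)

G♯5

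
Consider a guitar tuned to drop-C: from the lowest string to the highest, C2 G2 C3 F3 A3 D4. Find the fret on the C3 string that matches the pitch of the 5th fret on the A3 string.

Fret 5 on A3 is MIDI 57 + 5 = 62 (D4). On the C3 string (open MIDI 48), that pitch is 62 − 48 = fret 14.

14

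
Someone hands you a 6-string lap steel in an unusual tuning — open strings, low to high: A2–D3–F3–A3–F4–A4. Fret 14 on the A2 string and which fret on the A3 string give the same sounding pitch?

Fret 14 on A2 is MIDI 45 + 14 = 59 (B3). On the A3 string (open MIDI 57), that pitch is 59 − 57 = fret 2.

2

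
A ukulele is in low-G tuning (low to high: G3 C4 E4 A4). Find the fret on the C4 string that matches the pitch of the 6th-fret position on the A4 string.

A4 at fret 6 is A4 + 6 semitones = D#5.
The open C4 string is 9 semitones below the open A4, so the same pitch on the C4 string lies at fret 6 + 9 = 15.

15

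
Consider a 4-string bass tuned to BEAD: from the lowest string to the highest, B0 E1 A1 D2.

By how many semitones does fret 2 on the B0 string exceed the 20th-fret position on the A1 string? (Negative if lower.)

-28 semitones

B0 at fret 2 → C#1 (MIDI 25); A1 at fret 20 → F3 (MIDI 53).
25 − 53 = -28, so the two pitches are 28 semitones apart.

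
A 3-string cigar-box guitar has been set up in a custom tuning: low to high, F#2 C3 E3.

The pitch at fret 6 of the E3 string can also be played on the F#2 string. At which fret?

16

E3 at fret 6 is E3 + 6 semitones = A#3.
The open F#2 string is 10 semitones below the open E3, so the same pitch on the F#2 string lies at fret 6 + 10 = 16.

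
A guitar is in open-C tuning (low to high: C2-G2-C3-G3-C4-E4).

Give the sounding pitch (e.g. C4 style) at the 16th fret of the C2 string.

Each fret is one semitone, so C2 + 16 = E3.

E3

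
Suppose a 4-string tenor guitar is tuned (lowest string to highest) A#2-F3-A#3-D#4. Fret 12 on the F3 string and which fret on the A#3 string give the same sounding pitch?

F3 at fret 12 is F3 + 12 semitones = F4.
The open A#3 string is 5 semitones above the open F3, so the same pitch on the A#3 string lies at fret 12 − 5 = 7.

7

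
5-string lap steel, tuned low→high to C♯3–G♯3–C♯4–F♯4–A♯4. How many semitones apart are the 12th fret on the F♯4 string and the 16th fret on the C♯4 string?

1 semitone

F♯4 at fret 12 → F♯5 (MIDI 78); C♯4 at fret 16 → F5 (MIDI 77).
78 − 77 = 1, so the two pitches are 1 semitone apart, with F♯5 the higher.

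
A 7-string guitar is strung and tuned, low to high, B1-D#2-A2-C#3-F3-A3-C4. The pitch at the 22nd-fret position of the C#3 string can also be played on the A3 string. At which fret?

14

Fret 22 on C#3 is MIDI 49 + 22 = 71 (B4). On the A3 string (open MIDI 57), that pitch is 71 − 57 = fret 14.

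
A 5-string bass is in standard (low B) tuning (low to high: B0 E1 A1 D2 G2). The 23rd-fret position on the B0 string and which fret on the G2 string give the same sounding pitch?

Fret 23 on B0 is MIDI 23 + 23 = 46 (A♯2). On the G2 string (open MIDI 43), that pitch is 46 − 43 = fret 3.

3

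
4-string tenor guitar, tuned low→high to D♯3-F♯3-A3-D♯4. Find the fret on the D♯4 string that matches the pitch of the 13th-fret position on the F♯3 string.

Fret 13 on F♯3 is MIDI 54 + 13 = 67 (G4). On the D♯4 string (open MIDI 63), that pitch is 67 − 63 = fret 4.

4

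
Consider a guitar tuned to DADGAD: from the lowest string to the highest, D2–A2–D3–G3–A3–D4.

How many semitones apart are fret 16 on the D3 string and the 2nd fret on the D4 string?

2 semitones

D3 at fret 16 → F#4 (MIDI 66); D4 at fret 2 → E4 (MIDI 64).
66 − 64 = 2, so the two pitches are 2 semitones apart, with F#4 the higher.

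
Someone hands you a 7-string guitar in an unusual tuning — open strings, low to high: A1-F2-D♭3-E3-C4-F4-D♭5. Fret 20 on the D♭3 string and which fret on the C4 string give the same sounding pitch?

9

D♭3 at fret 20 is D♭3 + 20 semitones = A4.
The open C4 string is 11 semitones above the open D♭3, so the same pitch on the C4 string lies at fret 20 − 11 = 9.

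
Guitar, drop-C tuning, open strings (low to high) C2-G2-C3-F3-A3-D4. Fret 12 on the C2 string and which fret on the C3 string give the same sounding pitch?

0

C2 at fret 12 is C2 + 12 semitones = C3.
The open C3 string is 12 semitones above the open C2, so the same pitch on the C3 string lies at fret 12 − 12 = 0.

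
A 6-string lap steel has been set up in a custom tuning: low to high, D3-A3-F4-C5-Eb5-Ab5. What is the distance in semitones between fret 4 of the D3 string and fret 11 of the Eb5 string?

32 semitones

D3 at fret 4 → Gb3 (MIDI 54); Eb5 at fret 11 → D6 (MIDI 86).
54 − 86 = -32, so the two pitches are 32 semitones apart, with D6 the higher.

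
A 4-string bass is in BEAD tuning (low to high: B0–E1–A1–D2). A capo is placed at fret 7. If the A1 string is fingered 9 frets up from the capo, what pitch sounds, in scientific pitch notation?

C#3

The capo raises the open A1 by 7 semitones to E2; fretting 9 more gives A1 + 7 + 9 = A1 + 16 semitones = C#3.
(Also written Db.)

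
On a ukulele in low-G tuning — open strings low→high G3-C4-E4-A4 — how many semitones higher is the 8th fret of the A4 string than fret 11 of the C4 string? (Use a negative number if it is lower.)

6 semitones

A4 at fret 8 → F5 (MIDI 77); C4 at fret 11 → B4 (MIDI 71).
77 − 71 = 6, so the two pitches are 6 semitones apart.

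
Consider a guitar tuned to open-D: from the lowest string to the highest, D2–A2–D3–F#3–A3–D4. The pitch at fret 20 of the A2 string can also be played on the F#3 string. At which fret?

11

Fret 20 on A2 is MIDI 45 + 20 = 65 (F4). On the F#3 string (open MIDI 54), that pitch is 65 − 54 = fret 11.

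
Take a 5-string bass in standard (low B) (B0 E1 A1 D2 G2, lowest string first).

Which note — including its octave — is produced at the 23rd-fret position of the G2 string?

The open G2 string plus 23 semitones: G–G#–A–A#–…–E–F–F#.
The walk passes from B into C 2 times, so the octave number goes from 2 to 4.

F#4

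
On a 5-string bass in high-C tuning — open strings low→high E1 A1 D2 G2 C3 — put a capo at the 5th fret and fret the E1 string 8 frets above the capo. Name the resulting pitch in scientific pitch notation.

F2

The capo raises the open E1 by 5 semitones to A1; fretting 8 more gives E1 + 5 + 8 = E1 + 13 semitones = F2.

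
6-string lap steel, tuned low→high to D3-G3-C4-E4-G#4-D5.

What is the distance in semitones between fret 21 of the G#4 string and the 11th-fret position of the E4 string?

G#4 at fret 21 → F6 (MIDI 89); E4 at fret 11 → D#5 (MIDI 75).
89 − 75 = 14, so the two pitches are 14 semitones apart, with F6 the higher.

14 semitones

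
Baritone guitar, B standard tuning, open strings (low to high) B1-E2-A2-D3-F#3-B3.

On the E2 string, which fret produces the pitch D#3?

D#3 is 11 semitones above the open E2 (E–F–F#–G–…–C#–D–D#), so it sits at fret 11.

11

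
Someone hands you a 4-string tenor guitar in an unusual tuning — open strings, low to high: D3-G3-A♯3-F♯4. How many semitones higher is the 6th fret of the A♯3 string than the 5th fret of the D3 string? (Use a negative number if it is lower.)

A♯3 at fret 6 → E4 (MIDI 64); D3 at fret 5 → G3 (MIDI 55).
64 − 55 = 9, so the two pitches are 9 semitones apart.

9 semitones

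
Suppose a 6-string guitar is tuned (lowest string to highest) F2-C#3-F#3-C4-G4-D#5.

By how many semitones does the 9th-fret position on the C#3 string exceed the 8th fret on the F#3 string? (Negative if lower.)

C#3 at fret 9 → A#3 (MIDI 58); F#3 at fret 8 → D4 (MIDI 62).
58 − 62 = -4, so the two pitches are 4 semitones apart.

-4 semitones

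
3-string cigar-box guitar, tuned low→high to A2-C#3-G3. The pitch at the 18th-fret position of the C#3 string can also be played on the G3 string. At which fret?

C#3 at fret 18 is C#3 + 18 semitones = G4.
The open G3 string is 6 semitones above the open C#3, so the same pitch on the G3 string lies at fret 18 − 6 = 12.

12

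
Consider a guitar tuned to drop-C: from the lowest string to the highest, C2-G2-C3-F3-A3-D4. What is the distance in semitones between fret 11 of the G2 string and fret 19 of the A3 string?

22 semitones

G2 at fret 11 → F#3 (MIDI 54); A3 at fret 19 → E5 (MIDI 76).
54 − 76 = -22, so the two pitches are 22 semitones apart, with E5 the higher.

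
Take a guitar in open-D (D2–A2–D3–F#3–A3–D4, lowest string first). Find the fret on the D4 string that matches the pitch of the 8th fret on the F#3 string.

F#3 at fret 8 is F#3 + 8 semitones = D4.
The open D4 string is 8 semitones above the open F#3, so the same pitch on the D4 string lies at fret 8 − 8 = 0.

0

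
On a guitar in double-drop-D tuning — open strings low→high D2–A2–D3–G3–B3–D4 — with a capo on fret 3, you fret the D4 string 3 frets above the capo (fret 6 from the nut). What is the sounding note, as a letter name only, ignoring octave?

G#

The capo raises the open D4 by 3 semitones to F4; fretting 3 more gives D4 + 3 + 3 = D4 + 6 semitones, landing on G#.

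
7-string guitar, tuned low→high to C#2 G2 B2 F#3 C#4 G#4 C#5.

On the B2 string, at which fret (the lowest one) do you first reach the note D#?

From B2, count semitones up the chromatic scale until reaching D#: B–C–C#–D–D# — 4 steps.

4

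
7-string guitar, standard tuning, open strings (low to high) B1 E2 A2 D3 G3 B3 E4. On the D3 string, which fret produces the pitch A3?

7

A3 is 7 semitones above the open D3 (D–D#–E–F–F#–G–G#–A), so it sits at fret 7.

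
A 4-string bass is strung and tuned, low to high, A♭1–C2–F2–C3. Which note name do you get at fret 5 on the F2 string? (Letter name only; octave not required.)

F2 is MIDI 41. Adding 5 gives 46; 46 mod 12 = 10, i.e. B♭.
(Equivalently spelled A♯.)

B♭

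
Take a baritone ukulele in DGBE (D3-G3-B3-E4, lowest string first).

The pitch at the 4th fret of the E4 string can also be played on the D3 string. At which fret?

18

E4 at fret 4 is E4 + 4 semitones = G#4.
The open D3 string is 14 semitones below the open E4, so the same pitch on the D3 string lies at fret 4 + 14 = 18.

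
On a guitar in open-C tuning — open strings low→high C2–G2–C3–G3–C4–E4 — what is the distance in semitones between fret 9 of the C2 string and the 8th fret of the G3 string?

C2 at fret 9 → A2 (MIDI 45); G3 at fret 8 → D♯4 (MIDI 63).
45 − 63 = -18, so the two pitches are 18 semitones apart, with D♯4 the higher.

18 semitones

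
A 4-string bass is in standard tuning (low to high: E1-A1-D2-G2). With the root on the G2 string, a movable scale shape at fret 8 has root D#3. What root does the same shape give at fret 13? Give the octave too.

G#3

Moving from fret 8 to fret 13 shifts the root by 5 semitones.
D#3 up 5 semitones is G#3.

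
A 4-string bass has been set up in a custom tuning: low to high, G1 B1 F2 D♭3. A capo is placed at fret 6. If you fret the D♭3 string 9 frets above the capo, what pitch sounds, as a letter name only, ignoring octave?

E

The capo raises the open D♭3 by 6 semitones to G3; fretting 9 more gives D♭3 + 6 + 9 = D♭3 + 15 semitones, landing on E.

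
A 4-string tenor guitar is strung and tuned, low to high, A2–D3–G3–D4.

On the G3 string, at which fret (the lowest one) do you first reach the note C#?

6

From G3, count semitones up the chromatic scale until reaching C#: G–G#–A–A#–B–C–C# — 6 steps.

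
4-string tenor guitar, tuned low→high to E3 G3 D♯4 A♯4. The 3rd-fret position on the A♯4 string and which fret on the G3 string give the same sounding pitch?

18

A♯4 at fret 3 is A♯4 + 3 semitones = C♯5.
The open G3 string is 15 semitones below the open A♯4, so the same pitch on the G3 string lies at fret 3 + 15 = 18.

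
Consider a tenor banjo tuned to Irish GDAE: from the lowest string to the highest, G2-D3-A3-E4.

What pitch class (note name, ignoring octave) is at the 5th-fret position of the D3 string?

G

D3 is MIDI 50. Adding 5 gives 55; 55 mod 12 = 7, i.e. G.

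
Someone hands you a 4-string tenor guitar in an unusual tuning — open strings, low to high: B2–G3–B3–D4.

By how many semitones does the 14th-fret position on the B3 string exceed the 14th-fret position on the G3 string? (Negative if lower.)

4 semitones

B3 at fret 14 → C#5 (MIDI 73); G3 at fret 14 → A4 (MIDI 69).
73 − 69 = 4, so the two pitches are 4 semitones apart.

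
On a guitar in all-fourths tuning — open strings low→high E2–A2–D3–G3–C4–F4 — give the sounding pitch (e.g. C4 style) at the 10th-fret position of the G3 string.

Each fret is one semitone, so G3 + 10 = F4.

F4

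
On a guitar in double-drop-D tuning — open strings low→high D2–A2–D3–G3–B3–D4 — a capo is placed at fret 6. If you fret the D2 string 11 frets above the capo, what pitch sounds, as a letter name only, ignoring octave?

The capo raises the open D2 by 6 semitones to G♯2; fretting 11 more gives D2 + 6 + 11 = D2 + 17 semitones, landing on G.

G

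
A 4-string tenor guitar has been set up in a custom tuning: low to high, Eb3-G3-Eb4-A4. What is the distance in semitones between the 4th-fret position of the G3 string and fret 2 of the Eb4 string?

G3 at fret 4 → B3 (MIDI 59); Eb4 at fret 2 → F4 (MIDI 65).
59 − 65 = -6, so the two pitches are 6 semitones apart, with F4 the higher.

6 semitones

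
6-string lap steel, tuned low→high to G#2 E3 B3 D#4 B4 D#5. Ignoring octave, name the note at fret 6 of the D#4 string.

Each fret is one semitone, so D#4 + 6 = A.

A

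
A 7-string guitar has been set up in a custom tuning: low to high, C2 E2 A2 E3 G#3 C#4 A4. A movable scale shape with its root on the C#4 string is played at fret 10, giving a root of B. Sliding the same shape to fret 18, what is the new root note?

Moving from fret 10 to fret 18 shifts the root by 8 semitones.
B up 8 semitones is G.

G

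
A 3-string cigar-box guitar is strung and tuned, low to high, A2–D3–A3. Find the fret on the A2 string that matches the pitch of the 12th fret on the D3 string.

17

D3 at fret 12 is D3 + 12 semitones = D4.
The open A2 string is 5 semitones below the open D3, so the same pitch on the A2 string lies at fret 12 + 5 = 17.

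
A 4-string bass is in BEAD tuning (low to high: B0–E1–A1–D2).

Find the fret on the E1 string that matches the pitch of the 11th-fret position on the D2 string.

21

Fret 11 on D2 is MIDI 38 + 11 = 49 (C♯3). On the E1 string (open MIDI 28), that pitch is 49 − 28 = fret 21.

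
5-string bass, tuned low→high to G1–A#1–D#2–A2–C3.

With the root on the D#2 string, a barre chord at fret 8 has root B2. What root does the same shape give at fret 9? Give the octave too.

C3

Moving from fret 8 to fret 9 shifts the root by 1 semitone.
B2 up 1 semitone is C3.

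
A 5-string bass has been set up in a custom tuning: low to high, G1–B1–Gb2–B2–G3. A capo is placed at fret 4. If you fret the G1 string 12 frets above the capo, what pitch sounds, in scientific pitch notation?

B2

The capo raises the open G1 by 4 semitones to B1; fretting 12 more gives G1 + 4 + 12 = G1 + 16 semitones = B2.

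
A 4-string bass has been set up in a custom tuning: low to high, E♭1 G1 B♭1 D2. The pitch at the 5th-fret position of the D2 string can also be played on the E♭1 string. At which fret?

16

Fret 5 on D2 is MIDI 38 + 5 = 43 (G2). On the E♭1 string (open MIDI 27), that pitch is 43 − 27 = fret 16.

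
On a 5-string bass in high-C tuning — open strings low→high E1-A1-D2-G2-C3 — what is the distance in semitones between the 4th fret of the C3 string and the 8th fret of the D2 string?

6 semitones

C3 at fret 4 → E3 (MIDI 52); D2 at fret 8 → A♯2 (MIDI 46).
52 − 46 = 6, so the two pitches are 6 semitones apart, with E3 the higher.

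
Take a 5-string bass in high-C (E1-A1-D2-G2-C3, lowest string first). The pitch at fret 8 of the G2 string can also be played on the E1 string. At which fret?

23

G2 at fret 8 is G2 + 8 semitones = D#3.
The open E1 string is 15 semitones below the open G2, so the same pitch on the E1 string lies at fret 8 + 15 = 23.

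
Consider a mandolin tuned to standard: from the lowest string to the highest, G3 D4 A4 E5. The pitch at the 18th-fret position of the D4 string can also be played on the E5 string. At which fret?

D4 at fret 18 is D4 + 18 semitones = G#5.
The open E5 string is 14 semitones above the open D4, so the same pitch on the E5 string lies at fret 18 − 14 = 4.

4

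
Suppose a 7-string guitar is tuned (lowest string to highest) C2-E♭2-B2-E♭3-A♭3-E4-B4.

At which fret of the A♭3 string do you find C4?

C4 is 4 semitones above the open A♭3 (Ab–A–Bb–B–C), so it sits at fret 4.

4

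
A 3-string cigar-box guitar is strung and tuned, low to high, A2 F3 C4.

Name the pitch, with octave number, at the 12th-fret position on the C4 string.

Each fret is one semitone, so C4 + 12 = C5.

C5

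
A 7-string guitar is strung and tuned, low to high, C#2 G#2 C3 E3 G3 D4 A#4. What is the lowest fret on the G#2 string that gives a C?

4

From G#2, count semitones up the chromatic scale until reaching C: G#–A–A#–B–C — 4 steps.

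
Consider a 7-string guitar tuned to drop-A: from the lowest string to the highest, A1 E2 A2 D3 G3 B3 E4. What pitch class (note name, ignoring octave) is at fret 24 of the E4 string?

E

E4 is MIDI 64. Adding 24 gives 88; 88 mod 12 = 4, i.e. E.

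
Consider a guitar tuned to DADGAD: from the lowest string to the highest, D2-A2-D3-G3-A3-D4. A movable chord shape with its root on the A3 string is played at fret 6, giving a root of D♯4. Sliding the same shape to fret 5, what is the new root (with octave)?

Moving from fret 6 to fret 5 shifts the root by -1 semitone.
D♯4 down 1 semitone is D4.

D4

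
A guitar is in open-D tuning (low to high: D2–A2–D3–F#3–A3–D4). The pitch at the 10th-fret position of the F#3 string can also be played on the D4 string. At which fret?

F#3 at fret 10 is F#3 + 10 semitones = E4.
The open D4 string is 8 semitones above the open F#3, so the same pitch on the D4 string lies at fret 10 − 8 = 2.

2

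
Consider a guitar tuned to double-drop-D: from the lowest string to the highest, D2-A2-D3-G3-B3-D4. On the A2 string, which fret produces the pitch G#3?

G#3 is 11 semitones above the open A2 (A–A#–B–C–…–F#–G–G#), so it sits at fret 11.

11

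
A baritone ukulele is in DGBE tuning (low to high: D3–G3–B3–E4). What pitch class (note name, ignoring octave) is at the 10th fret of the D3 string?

Each fret is one semitone, so D3 + 10 = C.

C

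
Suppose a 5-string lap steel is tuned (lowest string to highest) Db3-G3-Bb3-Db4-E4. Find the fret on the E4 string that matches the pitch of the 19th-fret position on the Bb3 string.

Fret 19 on Bb3 is MIDI 58 + 19 = 77 (F5). On the E4 string (open MIDI 64), that pitch is 77 − 64 = fret 13.

13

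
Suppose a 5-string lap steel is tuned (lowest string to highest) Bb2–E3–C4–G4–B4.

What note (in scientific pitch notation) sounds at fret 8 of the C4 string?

The open C4 string plus 8 semitones: C–Db–D–Eb–E–F–Gb–G–Ab.
No B→C boundary is crossed, so the octave stays at 4.
(Equivalently spelled G#4.)

Ab4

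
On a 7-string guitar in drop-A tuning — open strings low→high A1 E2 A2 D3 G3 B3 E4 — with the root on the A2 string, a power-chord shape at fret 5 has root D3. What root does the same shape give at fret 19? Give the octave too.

Moving from fret 5 to fret 19 shifts the root by 14 semitones.
D3 up 14 semitones is E4.

E4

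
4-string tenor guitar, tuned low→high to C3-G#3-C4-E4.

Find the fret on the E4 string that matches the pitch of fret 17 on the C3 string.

1

C3 at fret 17 is C3 + 17 semitones = F4.
The open E4 string is 16 semitones above the open C3, so the same pitch on the E4 string lies at fret 17 − 16 = 1.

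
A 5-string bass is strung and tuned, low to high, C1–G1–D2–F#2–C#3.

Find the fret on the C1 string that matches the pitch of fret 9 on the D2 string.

D2 at fret 9 is D2 + 9 semitones = B2.
The open C1 string is 14 semitones below the open D2, so the same pitch on the C1 string lies at fret 9 + 14 = 23.

23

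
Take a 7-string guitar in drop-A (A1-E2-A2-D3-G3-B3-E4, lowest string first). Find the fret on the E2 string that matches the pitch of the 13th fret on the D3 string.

D3 at fret 13 is D3 + 13 semitones = D♯4.
The open E2 string is 10 semitones below the open D3, so the same pitch on the E2 string lies at fret 13 + 10 = 23.

23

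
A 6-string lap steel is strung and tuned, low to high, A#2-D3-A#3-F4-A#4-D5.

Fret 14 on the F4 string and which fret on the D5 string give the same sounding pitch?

F4 at fret 14 is F4 + 14 semitones = G5.
The open D5 string is 9 semitones above the open F4, so the same pitch on the D5 string lies at fret 14 − 9 = 5.

5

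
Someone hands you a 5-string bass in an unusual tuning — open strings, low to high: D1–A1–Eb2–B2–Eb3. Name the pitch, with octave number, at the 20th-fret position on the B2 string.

B2 is MIDI 47. Adding 20 gives 67, which is G4.

G4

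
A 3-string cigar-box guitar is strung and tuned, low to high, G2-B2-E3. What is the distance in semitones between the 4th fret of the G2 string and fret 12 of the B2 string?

G2 at fret 4 → B2 (MIDI 47); B2 at fret 12 → B3 (MIDI 59).
47 − 59 = -12, so the two pitches are 12 semitones apart, with B3 the higher.

12 semitones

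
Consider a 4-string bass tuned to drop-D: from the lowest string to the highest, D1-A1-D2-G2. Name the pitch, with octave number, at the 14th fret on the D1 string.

D1 is MIDI 26. Adding 14 gives 40, which is E2.

E2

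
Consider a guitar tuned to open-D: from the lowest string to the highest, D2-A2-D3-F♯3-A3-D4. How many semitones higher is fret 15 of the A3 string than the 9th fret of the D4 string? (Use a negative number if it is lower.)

A3 at fret 15 → C5 (MIDI 72); D4 at fret 9 → B4 (MIDI 71).
72 − 71 = 1, so the two pitches are 1 semitone apart.

1 semitone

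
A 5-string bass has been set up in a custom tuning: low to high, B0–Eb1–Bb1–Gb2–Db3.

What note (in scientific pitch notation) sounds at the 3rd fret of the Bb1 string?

Each fret is one semitone, so Bb1 + 3 = Db2.

Db2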